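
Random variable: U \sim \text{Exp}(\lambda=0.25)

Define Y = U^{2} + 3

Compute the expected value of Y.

E[Y] = 1*E[U²] + 3
E[U] = 4
E[U²] = Var(U) + (E[U])² = 16 + 16 = 32
E[Y] = 1*32 + 3 = 35

35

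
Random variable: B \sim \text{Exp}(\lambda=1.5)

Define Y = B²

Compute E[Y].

E[B²] = Var(B) + (E[B])² = 0.44444444 + 0.44444444 = 0.88888889

0.88888889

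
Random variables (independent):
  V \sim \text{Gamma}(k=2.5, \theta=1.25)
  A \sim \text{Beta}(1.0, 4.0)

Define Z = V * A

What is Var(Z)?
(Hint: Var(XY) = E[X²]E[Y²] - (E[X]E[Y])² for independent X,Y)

Var(XY) = E[X²]E[Y²] - (E[X]E[Y])²
E[V] = 3.125, Var(V) = 3.90625
E[A] = 0.2, Var(A) = 0.026666667
E[V²] = 3.90625 + 3.125² = 13.671875
E[A²] = 0.026666667 + 0.2² = 0.066666667
Var(Z) = 13.671875*0.066666667 - (3.125*0.2)²
= 0.91145833 - 0.390625 = 0.52083333

0.52083333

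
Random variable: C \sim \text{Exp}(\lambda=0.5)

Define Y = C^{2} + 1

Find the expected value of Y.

E[Y] = 1*E[C²] + 1
E[C] = 2
E[C²] = Var(C) + (E[C])² = 4 + 4 = 8
E[Y] = 1*8 + 1 = 9

9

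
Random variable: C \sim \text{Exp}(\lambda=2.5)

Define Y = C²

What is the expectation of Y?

Using E[X²] = Var(X) + (E[X])²:
E[C] = 0.4
Var(C) = 1/2.5^2 = 0.16
E[C²] = 0.16 + 0.4² = 0.16 + 0.16 = 0.32

0.32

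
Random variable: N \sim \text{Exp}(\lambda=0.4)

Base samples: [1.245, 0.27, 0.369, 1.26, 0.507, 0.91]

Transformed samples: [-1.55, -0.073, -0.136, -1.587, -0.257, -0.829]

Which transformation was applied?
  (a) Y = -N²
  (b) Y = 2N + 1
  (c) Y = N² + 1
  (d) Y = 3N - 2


Checking option (a) Y = -N²:
  N = 1.245 -> Y = -1.55 ✓
  N = 0.27 -> Y = -0.073 ✓
  N = 0.369 -> Y = -0.136 ✓
All samples match this transformation.

(a) -N²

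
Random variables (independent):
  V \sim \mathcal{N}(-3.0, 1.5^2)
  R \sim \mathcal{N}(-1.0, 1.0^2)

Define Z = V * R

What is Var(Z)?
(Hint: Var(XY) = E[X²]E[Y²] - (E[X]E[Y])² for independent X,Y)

Var(XY) = E[X²]E[Y²] - (E[X]E[Y])²
E[V] = -3, Var(V) = 2.25
E[R] = -1, Var(R) = 1
E[V²] = 2.25 + (-3)² = 11.25
E[R²] = 1 + (-1)² = 2
Var(Z) = 11.25*2 - (-3*(-1))²
= 22.5 - 9 = 13.5

13.5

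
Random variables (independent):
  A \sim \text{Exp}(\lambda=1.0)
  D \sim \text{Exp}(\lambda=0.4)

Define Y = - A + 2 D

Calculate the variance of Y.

For independent RVs: Var(aX + bY) = a²Var(X) + b²Var(Y)
Var(A) = 1
Var(D) = 6.25
Var(Y) = (-1)²*1 + 2²*6.25
= 1*1 + 4*6.25 = 26

26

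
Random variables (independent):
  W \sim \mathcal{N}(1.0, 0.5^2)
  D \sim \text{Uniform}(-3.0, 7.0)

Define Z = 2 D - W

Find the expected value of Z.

E[Z] = -1*E[W] + 2*E[D]
E[W] = 1
E[D] = 2
E[Z] = -1*1 + 2*2 = 3

3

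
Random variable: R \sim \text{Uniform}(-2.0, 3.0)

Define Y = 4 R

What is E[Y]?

For Y = 4R:
E[Y] = 4 * E[R]
E[R] = (-2 + 3)/2 = 0.5
E[Y] = 4 * 0.5 = 2

2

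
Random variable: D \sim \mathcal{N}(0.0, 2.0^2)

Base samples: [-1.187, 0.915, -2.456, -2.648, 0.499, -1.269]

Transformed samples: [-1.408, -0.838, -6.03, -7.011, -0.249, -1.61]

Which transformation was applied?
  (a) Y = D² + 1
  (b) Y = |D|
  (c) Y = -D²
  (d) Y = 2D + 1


Checking option (c) Y = -D²:
  D = -1.187 -> Y = -1.408 ✓
  D = 0.915 -> Y = -0.838 ✓
  D = -2.456 -> Y = -6.03 ✓
All samples match this transformation.

(c) -D²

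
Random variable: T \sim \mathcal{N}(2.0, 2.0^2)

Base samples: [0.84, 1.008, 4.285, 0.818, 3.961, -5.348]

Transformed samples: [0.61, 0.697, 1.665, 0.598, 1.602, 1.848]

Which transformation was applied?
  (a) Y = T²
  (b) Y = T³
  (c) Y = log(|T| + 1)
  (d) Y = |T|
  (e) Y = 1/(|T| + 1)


Checking option (c) Y = log(|T| + 1):
  T = 0.84 -> Y = 0.61 ✓
  T = 1.008 -> Y = 0.697 ✓
  T = 4.285 -> Y = 1.665 ✓
All samples match this transformation.

(c) log(|T| + 1)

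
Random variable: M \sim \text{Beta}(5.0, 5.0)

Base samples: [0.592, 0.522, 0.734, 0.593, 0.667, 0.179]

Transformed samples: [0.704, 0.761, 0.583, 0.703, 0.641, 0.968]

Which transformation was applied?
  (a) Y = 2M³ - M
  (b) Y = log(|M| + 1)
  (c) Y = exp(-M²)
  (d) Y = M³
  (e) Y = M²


Checking option (c) Y = exp(-M²):
  M = 0.592 -> Y = 0.704 ✓
  M = 0.522 -> Y = 0.761 ✓
  M = 0.734 -> Y = 0.583 ✓
All samples match this transformation.

(c) exp(-M²)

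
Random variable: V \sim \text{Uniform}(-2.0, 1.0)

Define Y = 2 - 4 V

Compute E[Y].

For Y = -4V + 2:
E[Y] = -4 * E[V] + 2
E[V] = (-2 + 1)/2 = -0.5
E[Y] = -4 * (-0.5) + 2 = 4

4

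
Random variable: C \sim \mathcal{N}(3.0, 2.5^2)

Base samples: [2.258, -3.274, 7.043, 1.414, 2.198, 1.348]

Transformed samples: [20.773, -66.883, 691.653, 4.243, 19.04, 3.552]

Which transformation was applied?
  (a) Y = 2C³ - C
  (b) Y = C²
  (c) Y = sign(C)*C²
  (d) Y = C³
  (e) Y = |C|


Checking option (a) Y = 2C³ - C:
  C = 2.258 -> Y = 20.773 ✓
  C = -3.274 -> Y = -66.883 ✓
  C = 7.043 -> Y = 691.653 ✓
All samples match this transformation.

(a) 2C³ - C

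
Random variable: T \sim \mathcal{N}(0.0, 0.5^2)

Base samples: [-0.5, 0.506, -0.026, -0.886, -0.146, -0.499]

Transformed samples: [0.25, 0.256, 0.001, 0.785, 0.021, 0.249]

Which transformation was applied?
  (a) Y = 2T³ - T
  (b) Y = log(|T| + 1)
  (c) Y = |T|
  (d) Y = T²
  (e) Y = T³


Checking option (d) Y = T²:
  T = -0.5 -> Y = 0.25 ✓
  T = 0.506 -> Y = 0.256 ✓
  T = -0.026 -> Y = 0.001 ✓
All samples match this transformation.

(d) T²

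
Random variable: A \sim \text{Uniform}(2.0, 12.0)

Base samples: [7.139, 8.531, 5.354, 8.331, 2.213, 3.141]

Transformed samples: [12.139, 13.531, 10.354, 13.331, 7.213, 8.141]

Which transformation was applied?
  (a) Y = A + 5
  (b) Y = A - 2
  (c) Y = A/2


Checking option (a) Y = A + 5:
  A = 7.139 -> Y = 12.139 ✓
  A = 8.531 -> Y = 13.531 ✓
  A = 5.354 -> Y = 10.354 ✓
All samples match this transformation.

(a) A + 5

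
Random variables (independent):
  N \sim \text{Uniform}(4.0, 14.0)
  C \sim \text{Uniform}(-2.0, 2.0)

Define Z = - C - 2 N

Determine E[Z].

E[Z] = -2*E[N] - 1*E[C]
E[N] = 9
E[C] = 0
E[Z] = -2*9 - 1*0 = -18

-18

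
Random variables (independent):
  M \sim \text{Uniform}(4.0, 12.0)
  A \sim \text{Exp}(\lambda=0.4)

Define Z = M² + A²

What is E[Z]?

E[Z] = E[M²] + E[A²]
E[M²] = Var(M) + E[M]² = 5.3333333 + 64 = 69.333333
E[A²] = Var(A) + E[A]² = 6.25 + 6.25 = 12.5
E[Z] = 69.333333 + 12.5 = 81.833333

81.833333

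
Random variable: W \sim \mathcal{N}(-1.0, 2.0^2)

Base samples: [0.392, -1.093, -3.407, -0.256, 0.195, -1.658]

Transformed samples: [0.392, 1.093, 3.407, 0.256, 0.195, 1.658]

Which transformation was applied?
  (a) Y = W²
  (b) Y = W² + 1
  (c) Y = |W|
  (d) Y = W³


Checking option (c) Y = |W|:
  W = 0.392 -> Y = 0.392 ✓
  W = -1.093 -> Y = 1.093 ✓
  W = -3.407 -> Y = 3.407 ✓
All samples match this transformation.

(c) |W|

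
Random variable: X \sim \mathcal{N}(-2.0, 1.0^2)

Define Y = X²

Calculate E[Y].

E[X²] = Var(X) + (E[X])² = 1 + 4 = 5

5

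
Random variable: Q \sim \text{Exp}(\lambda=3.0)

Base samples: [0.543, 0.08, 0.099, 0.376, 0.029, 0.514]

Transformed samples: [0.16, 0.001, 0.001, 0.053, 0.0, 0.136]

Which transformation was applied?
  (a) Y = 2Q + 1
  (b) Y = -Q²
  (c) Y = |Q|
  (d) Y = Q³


Checking option (d) Y = Q³:
  Q = 0.543 -> Y = 0.16 ✓
  Q = 0.08 -> Y = 0.001 ✓
  Q = 0.099 -> Y = 0.001 ✓
All samples match this transformation.

(d) Q³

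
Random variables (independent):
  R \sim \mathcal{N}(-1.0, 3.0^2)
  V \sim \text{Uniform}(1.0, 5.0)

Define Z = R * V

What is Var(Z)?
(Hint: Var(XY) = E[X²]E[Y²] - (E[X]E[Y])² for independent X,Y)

Var(XY) = E[X²]E[Y²] - (E[X]E[Y])²
E[R] = -1, Var(R) = 9
E[V] = 3, Var(V) = 1.3333333
E[R²] = 9 + (-1)² = 10
E[V²] = 1.3333333 + 3² = 10.333333
Var(Z) = 10*10.333333 - (-1*3)²
= 103.33333 - 9 = 94.333333

94.333333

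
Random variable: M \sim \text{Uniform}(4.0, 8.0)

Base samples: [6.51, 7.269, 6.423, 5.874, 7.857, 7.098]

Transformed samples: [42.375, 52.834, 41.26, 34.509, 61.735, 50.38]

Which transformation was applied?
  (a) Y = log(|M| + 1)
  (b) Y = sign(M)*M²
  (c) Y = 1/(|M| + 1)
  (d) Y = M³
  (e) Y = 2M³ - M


Checking option (b) Y = sign(M)*M²:
  M = 6.51 -> Y = 42.375 ✓
  M = 7.269 -> Y = 52.834 ✓
  M = 6.423 -> Y = 41.26 ✓
All samples match this transformation.

(b) sign(M)*M²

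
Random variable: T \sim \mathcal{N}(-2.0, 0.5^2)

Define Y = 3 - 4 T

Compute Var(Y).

For Y = aT + b: Var(Y) = a² * Var(T)
Var(T) = 0.5^2 = 0.25
Var(Y) = (-4)² * 0.25 = 16 * 0.25 = 4

4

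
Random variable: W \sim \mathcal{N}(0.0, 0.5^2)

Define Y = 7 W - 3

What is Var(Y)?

For Y = aW + b: Var(Y) = a² * Var(W)
Var(W) = 0.5^2 = 0.25
Var(Y) = 7² * 0.25 = 49 * 0.25 = 12.25

12.25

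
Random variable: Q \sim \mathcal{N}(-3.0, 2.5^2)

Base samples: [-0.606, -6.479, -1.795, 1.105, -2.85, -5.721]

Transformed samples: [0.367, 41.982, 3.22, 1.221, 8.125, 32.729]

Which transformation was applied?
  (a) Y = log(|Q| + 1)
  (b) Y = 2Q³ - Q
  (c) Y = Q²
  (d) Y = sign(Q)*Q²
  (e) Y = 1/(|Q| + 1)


Checking option (c) Y = Q²:
  Q = -0.606 -> Y = 0.367 ✓
  Q = -6.479 -> Y = 41.982 ✓
  Q = -1.795 -> Y = 3.22 ✓
All samples match this transformation.

(c) Q²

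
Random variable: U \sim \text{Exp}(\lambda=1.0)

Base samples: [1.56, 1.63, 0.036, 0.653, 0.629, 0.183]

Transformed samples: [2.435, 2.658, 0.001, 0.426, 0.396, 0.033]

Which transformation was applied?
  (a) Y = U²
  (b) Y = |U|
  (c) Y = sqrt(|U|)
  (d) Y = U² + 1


Checking option (a) Y = U²:
  U = 1.56 -> Y = 2.435 ✓
  U = 1.63 -> Y = 2.658 ✓
  U = 0.036 -> Y = 0.001 ✓
All samples match this transformation.

(a) U²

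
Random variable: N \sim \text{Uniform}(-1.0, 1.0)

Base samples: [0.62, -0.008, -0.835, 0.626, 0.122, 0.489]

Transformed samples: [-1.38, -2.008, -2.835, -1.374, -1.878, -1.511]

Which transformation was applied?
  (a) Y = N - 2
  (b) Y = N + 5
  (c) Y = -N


Checking option (a) Y = N - 2:
  N = 0.62 -> Y = -1.38 ✓
  N = -0.008 -> Y = -2.008 ✓
  N = -0.835 -> Y = -2.835 ✓
All samples match this transformation.

(a) N - 2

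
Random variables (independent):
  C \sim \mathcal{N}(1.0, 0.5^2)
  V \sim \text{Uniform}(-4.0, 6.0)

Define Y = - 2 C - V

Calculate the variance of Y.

For independent RVs: Var(aX + bY) = a²Var(X) + b²Var(Y)
Var(C) = 0.25
Var(V) = 8.3333333
Var(Y) = (-2)²*0.25 + (-1)²*8.3333333
= 4*0.25 + 1*8.3333333 = 9.3333333

9.3333333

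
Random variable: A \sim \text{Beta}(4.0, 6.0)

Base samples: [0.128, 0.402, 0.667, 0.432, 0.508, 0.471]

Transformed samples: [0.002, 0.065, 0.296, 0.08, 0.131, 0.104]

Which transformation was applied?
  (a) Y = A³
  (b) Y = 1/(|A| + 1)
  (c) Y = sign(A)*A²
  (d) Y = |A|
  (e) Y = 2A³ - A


Checking option (a) Y = A³:
  A = 0.128 -> Y = 0.002 ✓
  A = 0.402 -> Y = 0.065 ✓
  A = 0.667 -> Y = 0.296 ✓
All samples match this transformation.

(a) A³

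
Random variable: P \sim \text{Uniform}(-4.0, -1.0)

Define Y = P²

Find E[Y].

E[P²] = Var(P) + (E[P])² = 0.75 + 6.25 = 7

7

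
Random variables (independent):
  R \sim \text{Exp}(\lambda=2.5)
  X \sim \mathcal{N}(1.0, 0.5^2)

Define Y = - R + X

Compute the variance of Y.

For independent RVs: Var(aX + bY) = a²Var(X) + b²Var(Y)
Var(R) = 0.16
Var(X) = 0.25
Var(Y) = (-1)²*0.16 + 1²*0.25
= 1*0.16 + 1*0.25 = 0.41

0.41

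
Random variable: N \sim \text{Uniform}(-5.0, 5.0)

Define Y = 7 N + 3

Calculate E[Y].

For Y = 7N + 3:
E[Y] = 7 * E[N] + 3
E[N] = (-5 + 5)/2 = 0
E[Y] = 7 * 0 + 3 = 3

3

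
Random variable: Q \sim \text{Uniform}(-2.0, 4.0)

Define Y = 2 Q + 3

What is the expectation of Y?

For Y = 2Q + 3:
E[Y] = 2 * E[Q] + 3
E[Q] = (-2 + 4)/2 = 1
E[Y] = 2 * 1 + 3 = 5

5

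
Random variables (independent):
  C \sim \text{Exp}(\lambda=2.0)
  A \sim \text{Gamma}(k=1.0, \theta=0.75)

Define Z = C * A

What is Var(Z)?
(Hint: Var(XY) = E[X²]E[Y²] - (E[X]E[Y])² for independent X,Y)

Var(XY) = E[X²]E[Y²] - (E[X]E[Y])²
E[C] = 0.5, Var(C) = 0.25
E[A] = 0.75, Var(A) = 0.5625
E[C²] = 0.25 + 0.5² = 0.5
E[A²] = 0.5625 + 0.75² = 1.125
Var(Z) = 0.5*1.125 - (0.5*0.75)²
= 0.5625 - 0.140625 = 0.421875

0.421875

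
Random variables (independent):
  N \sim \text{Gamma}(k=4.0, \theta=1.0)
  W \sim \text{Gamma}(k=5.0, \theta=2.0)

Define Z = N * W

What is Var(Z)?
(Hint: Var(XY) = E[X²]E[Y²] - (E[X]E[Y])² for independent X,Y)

Var(XY) = E[X²]E[Y²] - (E[X]E[Y])²
E[N] = 4, Var(N) = 4
E[W] = 10, Var(W) = 20
E[N²] = 4 + 4² = 20
E[W²] = 20 + 10² = 120
Var(Z) = 20*120 - (4*10)²
= 2400 - 1600 = 800

800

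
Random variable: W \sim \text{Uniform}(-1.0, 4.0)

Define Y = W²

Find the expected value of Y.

Using E[X²] = Var(X) + (E[X])²:
E[W] = 1.5
Var(W) = (4 + 1)^2/12 = 2.0833333
E[W²] = 2.0833333 + 1.5² = 2.0833333 + 2.25 = 4.3333333

4.3333333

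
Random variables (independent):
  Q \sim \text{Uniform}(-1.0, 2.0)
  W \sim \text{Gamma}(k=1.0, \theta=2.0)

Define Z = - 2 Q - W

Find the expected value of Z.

E[Z] = -2*E[Q] - 1*E[W]
E[Q] = 0.5
E[W] = 2
E[Z] = -2*0.5 - 1*2 = -3

-3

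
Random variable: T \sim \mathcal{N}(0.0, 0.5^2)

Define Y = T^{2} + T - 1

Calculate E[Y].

E[Y] = 1*E[T²] + 1*E[T] - 1
E[T] = 0
E[T²] = Var(T) + (E[T])² = 0.25 + 0 = 0.25
E[Y] = 1*0.25 + 1*0 - 1 = -0.75

-0.75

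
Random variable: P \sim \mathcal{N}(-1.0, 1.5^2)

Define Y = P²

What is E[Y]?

Using E[X²] = Var(X) + (E[X])²:
E[P] = -1
Var(P) = 1.5^2 = 2.25
E[P²] = 2.25 + (-1)² = 2.25 + 1 = 3.25

3.25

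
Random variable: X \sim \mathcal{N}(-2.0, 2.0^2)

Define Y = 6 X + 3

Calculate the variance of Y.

For Y = aX + b: Var(Y) = a² * Var(X)
Var(X) = 2.0^2 = 4
Var(Y) = 6² * 4 = 36 * 4 = 144

144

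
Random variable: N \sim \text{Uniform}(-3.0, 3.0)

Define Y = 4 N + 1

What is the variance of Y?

For Y = aN + b: Var(Y) = a² * Var(N)
Var(N) = (3 + 3)^2/12 = 3
Var(Y) = 4² * 3 = 16 * 3 = 48

48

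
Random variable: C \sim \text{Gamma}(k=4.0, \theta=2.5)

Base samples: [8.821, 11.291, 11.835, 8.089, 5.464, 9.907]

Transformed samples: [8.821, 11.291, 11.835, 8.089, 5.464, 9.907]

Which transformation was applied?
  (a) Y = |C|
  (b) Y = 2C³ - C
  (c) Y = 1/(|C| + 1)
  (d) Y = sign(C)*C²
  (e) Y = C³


Checking option (a) Y = |C|:
  C = 8.821 -> Y = 8.821 ✓
  C = 11.291 -> Y = 11.291 ✓
  C = 11.835 -> Y = 11.835 ✓
All samples match this transformation.

(a) |C|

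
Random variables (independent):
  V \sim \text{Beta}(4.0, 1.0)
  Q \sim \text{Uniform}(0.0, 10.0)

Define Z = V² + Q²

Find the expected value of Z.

E[Z] = E[V²] + E[Q²]
E[V²] = Var(V) + E[V]² = 0.026666667 + 0.64 = 0.66666667
E[Q²] = Var(Q) + E[Q]² = 8.3333333 + 25 = 33.333333
E[Z] = 0.66666667 + 33.333333 = 34

34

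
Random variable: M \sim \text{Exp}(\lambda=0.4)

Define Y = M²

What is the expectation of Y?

E[M²] = Var(M) + (E[M])² = 6.25 + 6.25 = 12.5

12.5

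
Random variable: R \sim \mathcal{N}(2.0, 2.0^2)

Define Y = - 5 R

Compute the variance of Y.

For Y = aR + b: Var(Y) = a² * Var(R)
Var(R) = 2.0^2 = 4
Var(Y) = (-5)² * 4 = 25 * 4 = 100

100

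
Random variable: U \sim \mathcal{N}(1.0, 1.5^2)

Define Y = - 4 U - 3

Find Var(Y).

For Y = aU + b: Var(Y) = a² * Var(U)
Var(U) = 1.5^2 = 2.25
Var(Y) = (-4)² * 2.25 = 16 * 2.25 = 36

36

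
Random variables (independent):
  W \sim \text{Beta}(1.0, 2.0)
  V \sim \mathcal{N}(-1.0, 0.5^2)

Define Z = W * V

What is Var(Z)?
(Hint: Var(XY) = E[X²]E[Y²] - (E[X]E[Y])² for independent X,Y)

Var(XY) = E[X²]E[Y²] - (E[X]E[Y])²
E[W] = 0.33333333, Var(W) = 0.055555556
E[V] = -1, Var(V) = 0.25
E[W²] = 0.055555556 + 0.33333333² = 0.16666667
E[V²] = 0.25 + (-1)² = 1.25
Var(Z) = 0.16666667*1.25 - (0.33333333*(-1))²
= 0.20833333 - 0.11111111 = 0.097222222

0.097222222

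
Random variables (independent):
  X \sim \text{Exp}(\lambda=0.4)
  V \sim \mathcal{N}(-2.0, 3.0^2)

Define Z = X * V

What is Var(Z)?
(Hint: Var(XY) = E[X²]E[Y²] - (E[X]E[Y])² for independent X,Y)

Var(XY) = E[X²]E[Y²] - (E[X]E[Y])²
E[X] = 2.5, Var(X) = 6.25
E[V] = -2, Var(V) = 9
E[X²] = 6.25 + 2.5² = 12.5
E[V²] = 9 + (-2)² = 13
Var(Z) = 12.5*13 - (2.5*(-2))²
= 162.5 - 25 = 137.5

137.5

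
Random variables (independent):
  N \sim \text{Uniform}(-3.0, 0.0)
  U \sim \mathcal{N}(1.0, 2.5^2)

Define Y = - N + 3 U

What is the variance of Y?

For independent RVs: Var(aX + bY) = a²Var(X) + b²Var(Y)
Var(N) = 0.75
Var(U) = 6.25
Var(Y) = (-1)²*0.75 + 3²*6.25
= 1*0.75 + 9*6.25 = 57

57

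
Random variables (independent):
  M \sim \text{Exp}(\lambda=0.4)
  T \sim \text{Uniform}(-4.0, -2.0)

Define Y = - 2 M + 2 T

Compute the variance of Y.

For independent RVs: Var(aX + bY) = a²Var(X) + b²Var(Y)
Var(M) = 6.25
Var(T) = 0.33333333
Var(Y) = (-2)²*6.25 + 2²*0.33333333
= 4*6.25 + 4*0.33333333 = 26.333333

26.333333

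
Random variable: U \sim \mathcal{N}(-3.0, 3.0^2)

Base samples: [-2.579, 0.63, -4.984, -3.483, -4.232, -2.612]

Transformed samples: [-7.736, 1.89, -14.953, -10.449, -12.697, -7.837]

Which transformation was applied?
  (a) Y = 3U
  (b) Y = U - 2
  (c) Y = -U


Checking option (a) Y = 3U:
  U = -2.579 -> Y = -7.736 ✓
  U = 0.63 -> Y = 1.89 ✓
  U = -4.984 -> Y = -14.953 ✓
All samples match this transformation.

(a) 3U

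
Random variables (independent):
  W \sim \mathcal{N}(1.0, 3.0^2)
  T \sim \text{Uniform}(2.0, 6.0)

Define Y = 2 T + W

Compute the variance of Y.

For independent RVs: Var(aX + bY) = a²Var(X) + b²Var(Y)
Var(W) = 9
Var(T) = 1.3333333
Var(Y) = 1²*9 + 2²*1.3333333
= 1*9 + 4*1.3333333 = 14.333333

14.333333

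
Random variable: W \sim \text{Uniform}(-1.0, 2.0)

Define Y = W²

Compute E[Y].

Using E[X²] = Var(X) + (E[X])²:
E[W] = 0.5
Var(W) = (2 + 1)^2/12 = 0.75
E[W²] = 0.75 + 0.5² = 0.75 + 0.25 = 1

1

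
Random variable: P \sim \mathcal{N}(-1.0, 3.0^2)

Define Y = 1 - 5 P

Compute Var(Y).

For Y = aP + b: Var(Y) = a² * Var(P)
Var(P) = 3.0^2 = 9
Var(Y) = (-5)² * 9 = 25 * 9 = 225

225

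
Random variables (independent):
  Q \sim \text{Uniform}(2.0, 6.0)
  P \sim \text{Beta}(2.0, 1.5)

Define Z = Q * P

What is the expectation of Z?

For independent RVs: E[XY] = E[X]*E[Y]
E[Q] = 4
E[P] = 0.57142857
E[Z] = 4 * 0.57142857 = 2.2857143

2.2857143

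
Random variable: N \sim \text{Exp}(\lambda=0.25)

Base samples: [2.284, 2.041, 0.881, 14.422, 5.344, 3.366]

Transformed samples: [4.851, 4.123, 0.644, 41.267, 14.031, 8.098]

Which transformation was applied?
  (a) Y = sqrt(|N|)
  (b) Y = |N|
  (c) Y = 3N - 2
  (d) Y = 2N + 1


Checking option (c) Y = 3N - 2:
  N = 2.284 -> Y = 4.851 ✓
  N = 2.041 -> Y = 4.123 ✓
  N = 0.881 -> Y = 0.644 ✓
All samples match this transformation.

(c) 3N - 2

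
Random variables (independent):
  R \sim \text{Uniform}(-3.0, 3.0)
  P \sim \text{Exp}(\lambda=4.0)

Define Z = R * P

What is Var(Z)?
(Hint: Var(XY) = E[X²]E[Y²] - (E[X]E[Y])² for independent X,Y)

Var(XY) = E[X²]E[Y²] - (E[X]E[Y])²
E[R] = 0, Var(R) = 3
E[P] = 0.25, Var(P) = 0.0625
E[R²] = 3 + 0² = 3
E[P²] = 0.0625 + 0.25² = 0.125
Var(Z) = 3*0.125 - (0*0.25)²
= 0.375 - 0 = 0.375

0.375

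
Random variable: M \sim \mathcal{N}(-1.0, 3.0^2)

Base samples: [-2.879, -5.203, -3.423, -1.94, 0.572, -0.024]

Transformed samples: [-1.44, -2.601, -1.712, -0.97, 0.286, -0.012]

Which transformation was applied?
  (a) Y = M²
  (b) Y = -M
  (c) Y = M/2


Checking option (c) Y = M/2:
  M = -2.879 -> Y = -1.44 ✓
  M = -5.203 -> Y = -2.601 ✓
  M = -3.423 -> Y = -1.712 ✓
All samples match this transformation.

(c) M/2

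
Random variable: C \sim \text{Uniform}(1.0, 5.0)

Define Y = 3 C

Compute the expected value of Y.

For Y = 3C:
E[Y] = 3 * E[C]
E[C] = (1 + 5)/2 = 3
E[Y] = 3 * 3 = 9

9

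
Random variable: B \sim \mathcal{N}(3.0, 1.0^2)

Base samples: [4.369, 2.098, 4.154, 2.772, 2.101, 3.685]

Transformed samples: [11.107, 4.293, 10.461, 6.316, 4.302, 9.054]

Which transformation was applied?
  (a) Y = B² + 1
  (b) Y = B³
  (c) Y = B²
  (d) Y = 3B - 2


Checking option (d) Y = 3B - 2:
  B = 4.369 -> Y = 11.107 ✓
  B = 2.098 -> Y = 4.293 ✓
  B = 4.154 -> Y = 10.461 ✓
All samples match this transformation.

(d) 3B - 2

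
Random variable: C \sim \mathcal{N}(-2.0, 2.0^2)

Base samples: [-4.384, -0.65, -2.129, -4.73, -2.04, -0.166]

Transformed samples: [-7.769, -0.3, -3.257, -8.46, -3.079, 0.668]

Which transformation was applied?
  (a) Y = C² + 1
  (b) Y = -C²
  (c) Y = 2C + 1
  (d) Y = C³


Checking option (c) Y = 2C + 1:
  C = -4.384 -> Y = -7.769 ✓
  C = -0.65 -> Y = -0.3 ✓
  C = -2.129 -> Y = -3.257 ✓
All samples match this transformation.

(c) 2C + 1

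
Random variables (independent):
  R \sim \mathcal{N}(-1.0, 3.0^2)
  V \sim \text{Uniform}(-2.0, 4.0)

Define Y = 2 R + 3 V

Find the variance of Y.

For independent RVs: Var(aX + bY) = a²Var(X) + b²Var(Y)
Var(R) = 9
Var(V) = 3
Var(Y) = 2²*9 + 3²*3
= 4*9 + 9*3 = 63

63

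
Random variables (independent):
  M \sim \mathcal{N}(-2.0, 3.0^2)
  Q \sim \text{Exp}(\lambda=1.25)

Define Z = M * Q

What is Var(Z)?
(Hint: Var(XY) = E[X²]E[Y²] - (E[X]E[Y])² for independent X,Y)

Var(XY) = E[X²]E[Y²] - (E[X]E[Y])²
E[M] = -2, Var(M) = 9
E[Q] = 0.8, Var(Q) = 0.64
E[M²] = 9 + (-2)² = 13
E[Q²] = 0.64 + 0.8² = 1.28
Var(Z) = 13*1.28 - (-2*0.8)²
= 16.64 - 2.56 = 14.08

14.08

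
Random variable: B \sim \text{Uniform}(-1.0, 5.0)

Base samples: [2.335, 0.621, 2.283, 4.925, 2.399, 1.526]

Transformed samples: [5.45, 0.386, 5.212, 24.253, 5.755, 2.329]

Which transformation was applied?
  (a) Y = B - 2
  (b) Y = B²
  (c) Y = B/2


Checking option (b) Y = B²:
  B = 2.335 -> Y = 5.45 ✓
  B = 0.621 -> Y = 0.386 ✓
  B = 2.283 -> Y = 5.212 ✓
All samples match this transformation.

(b) B²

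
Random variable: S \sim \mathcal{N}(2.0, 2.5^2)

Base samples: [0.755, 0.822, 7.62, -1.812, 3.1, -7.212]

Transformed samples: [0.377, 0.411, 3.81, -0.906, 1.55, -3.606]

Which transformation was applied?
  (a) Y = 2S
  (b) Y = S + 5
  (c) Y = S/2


Checking option (c) Y = S/2:
  S = 0.755 -> Y = 0.377 ✓
  S = 0.822 -> Y = 0.411 ✓
  S = 7.62 -> Y = 3.81 ✓
All samples match this transformation.

(c) S/2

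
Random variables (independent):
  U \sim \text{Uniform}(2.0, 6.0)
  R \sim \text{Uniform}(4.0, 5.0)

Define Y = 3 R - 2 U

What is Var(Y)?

For independent RVs: Var(aX + bY) = a²Var(X) + b²Var(Y)
Var(U) = 1.3333333
Var(R) = 0.083333333
Var(Y) = (-2)²*1.3333333 + 3²*0.083333333
= 4*1.3333333 + 9*0.083333333 = 6.0833333

6.0833333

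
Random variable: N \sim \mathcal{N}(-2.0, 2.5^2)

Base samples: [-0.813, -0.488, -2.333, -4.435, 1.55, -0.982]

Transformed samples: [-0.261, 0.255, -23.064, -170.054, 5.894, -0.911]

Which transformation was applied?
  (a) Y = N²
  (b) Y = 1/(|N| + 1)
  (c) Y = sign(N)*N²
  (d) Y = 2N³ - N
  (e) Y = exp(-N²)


Checking option (d) Y = 2N³ - N:
  N = -0.813 -> Y = -0.261 ✓
  N = -0.488 -> Y = 0.255 ✓
  N = -2.333 -> Y = -23.064 ✓
All samples match this transformation.

(d) 2N³ - N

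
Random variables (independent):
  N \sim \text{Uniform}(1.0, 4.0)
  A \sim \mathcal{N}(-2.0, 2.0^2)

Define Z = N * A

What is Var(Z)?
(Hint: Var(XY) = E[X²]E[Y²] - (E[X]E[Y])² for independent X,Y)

Var(XY) = E[X²]E[Y²] - (E[X]E[Y])²
E[N] = 2.5, Var(N) = 0.75
E[A] = -2, Var(A) = 4
E[N²] = 0.75 + 2.5² = 7
E[A²] = 4 + (-2)² = 8
Var(Z) = 7*8 - (2.5*(-2))²
= 56 - 25 = 31

31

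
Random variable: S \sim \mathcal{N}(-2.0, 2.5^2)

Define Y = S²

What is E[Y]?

Using E[X²] = Var(X) + (E[X])²:
E[S] = -2
Var(S) = 2.5^2 = 6.25
E[S²] = 6.25 + (-2)² = 6.25 + 4 = 10.25

10.25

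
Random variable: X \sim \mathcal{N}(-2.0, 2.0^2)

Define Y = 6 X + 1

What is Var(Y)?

For Y = aX + b: Var(Y) = a² * Var(X)
Var(X) = 2.0^2 = 4
Var(Y) = 6² * 4 = 36 * 4 = 144

144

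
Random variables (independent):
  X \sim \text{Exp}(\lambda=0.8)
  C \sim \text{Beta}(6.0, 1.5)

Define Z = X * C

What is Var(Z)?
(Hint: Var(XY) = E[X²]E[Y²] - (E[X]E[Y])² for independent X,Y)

Var(XY) = E[X²]E[Y²] - (E[X]E[Y])²
E[X] = 1.25, Var(X) = 1.5625
E[C] = 0.8, Var(C) = 0.018823529
E[X²] = 1.5625 + 1.25² = 3.125
E[C²] = 0.018823529 + 0.8² = 0.65882353
Var(Z) = 3.125*0.65882353 - (1.25*0.8)²
= 2.0588235 - 1 = 1.0588235

1.0588235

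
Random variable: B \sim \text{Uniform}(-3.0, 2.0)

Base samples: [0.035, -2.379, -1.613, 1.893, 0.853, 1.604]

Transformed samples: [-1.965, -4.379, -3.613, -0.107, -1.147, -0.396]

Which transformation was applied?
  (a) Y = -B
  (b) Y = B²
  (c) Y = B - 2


Checking option (c) Y = B - 2:
  B = 0.035 -> Y = -1.965 ✓
  B = -2.379 -> Y = -4.379 ✓
  B = -1.613 -> Y = -3.613 ✓
All samples match this transformation.

(c) B - 2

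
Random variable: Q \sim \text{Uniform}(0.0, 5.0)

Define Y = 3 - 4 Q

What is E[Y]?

For Y = -4Q + 3:
E[Y] = -4 * E[Q] + 3
E[Q] = (0 + 5)/2 = 2.5
E[Y] = -4 * 2.5 + 3 = -7

-7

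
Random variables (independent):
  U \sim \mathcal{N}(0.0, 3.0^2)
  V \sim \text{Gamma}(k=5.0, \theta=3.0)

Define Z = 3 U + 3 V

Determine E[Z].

E[Z] = 3*E[U] + 3*E[V]
E[U] = 0
E[V] = 15
E[Z] = 3*0 + 3*15 = 45

45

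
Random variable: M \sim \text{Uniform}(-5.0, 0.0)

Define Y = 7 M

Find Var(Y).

For Y = aM + b: Var(Y) = a² * Var(M)
Var(M) = (0 + 5)^2/12 = 2.0833333
Var(Y) = 7² * 2.0833333 = 49 * 2.0833333 = 102.08333

102.08333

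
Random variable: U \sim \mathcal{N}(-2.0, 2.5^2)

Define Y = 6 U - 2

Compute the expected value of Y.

For Y = 6U - 2:
E[Y] = 6 * E[U] - 2
E[U] = -2.0 = -2
E[Y] = 6 * (-2) - 2 = -14

-14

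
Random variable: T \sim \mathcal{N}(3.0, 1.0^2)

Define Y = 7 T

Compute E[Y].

For Y = 7T:
E[Y] = 7 * E[T]
E[T] = 3.0 = 3
E[Y] = 7 * 3 = 21

21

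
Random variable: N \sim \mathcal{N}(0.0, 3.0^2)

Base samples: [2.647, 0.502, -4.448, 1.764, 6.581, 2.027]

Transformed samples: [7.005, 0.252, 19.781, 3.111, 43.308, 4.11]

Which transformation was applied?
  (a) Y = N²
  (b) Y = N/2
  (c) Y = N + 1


Checking option (a) Y = N²:
  N = 2.647 -> Y = 7.005 ✓
  N = 0.502 -> Y = 0.252 ✓
  N = -4.448 -> Y = 19.781 ✓
All samples match this transformation.

(a) N²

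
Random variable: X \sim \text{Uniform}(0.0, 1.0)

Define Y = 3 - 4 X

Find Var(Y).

For Y = aX + b: Var(Y) = a² * Var(X)
Var(X) = (1 - 0)^2/12 = 0.083333333
Var(Y) = (-4)² * 0.083333333 = 16 * 0.083333333 = 1.3333333

1.3333333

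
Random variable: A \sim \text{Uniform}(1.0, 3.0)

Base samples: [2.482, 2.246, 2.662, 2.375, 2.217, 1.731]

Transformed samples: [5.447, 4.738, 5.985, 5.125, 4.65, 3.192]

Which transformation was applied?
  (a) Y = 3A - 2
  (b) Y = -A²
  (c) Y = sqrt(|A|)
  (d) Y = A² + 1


Checking option (a) Y = 3A - 2:
  A = 2.482 -> Y = 5.447 ✓
  A = 2.246 -> Y = 4.738 ✓
  A = 2.662 -> Y = 5.985 ✓
All samples match this transformation.

(a) 3A - 2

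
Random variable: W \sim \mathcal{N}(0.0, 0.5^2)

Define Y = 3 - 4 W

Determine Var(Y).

For Y = aW + b: Var(Y) = a² * Var(W)
Var(W) = 0.5^2 = 0.25
Var(Y) = (-4)² * 0.25 = 16 * 0.25 = 4

4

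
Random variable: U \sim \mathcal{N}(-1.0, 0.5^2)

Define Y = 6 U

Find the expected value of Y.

For Y = 6U:
E[Y] = 6 * E[U]
E[U] = -1.0 = -1
E[Y] = 6 * (-1) = -6

-6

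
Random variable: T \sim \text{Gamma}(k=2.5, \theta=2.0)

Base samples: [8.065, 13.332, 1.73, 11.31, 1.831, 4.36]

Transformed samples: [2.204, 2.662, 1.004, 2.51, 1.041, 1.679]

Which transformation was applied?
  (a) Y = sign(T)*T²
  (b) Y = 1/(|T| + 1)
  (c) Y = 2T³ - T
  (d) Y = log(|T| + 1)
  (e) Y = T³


Checking option (d) Y = log(|T| + 1):
  T = 8.065 -> Y = 2.204 ✓
  T = 13.332 -> Y = 2.662 ✓
  T = 1.73 -> Y = 1.004 ✓
All samples match this transformation.

(d) log(|T| + 1)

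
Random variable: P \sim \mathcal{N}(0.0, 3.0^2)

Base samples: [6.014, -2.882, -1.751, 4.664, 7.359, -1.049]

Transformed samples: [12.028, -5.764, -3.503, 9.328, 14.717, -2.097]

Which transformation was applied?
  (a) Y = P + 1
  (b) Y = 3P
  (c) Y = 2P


Checking option (c) Y = 2P:
  P = 6.014 -> Y = 12.028 ✓
  P = -2.882 -> Y = -5.764 ✓
  P = -1.751 -> Y = -3.503 ✓
All samples match this transformation.

(c) 2P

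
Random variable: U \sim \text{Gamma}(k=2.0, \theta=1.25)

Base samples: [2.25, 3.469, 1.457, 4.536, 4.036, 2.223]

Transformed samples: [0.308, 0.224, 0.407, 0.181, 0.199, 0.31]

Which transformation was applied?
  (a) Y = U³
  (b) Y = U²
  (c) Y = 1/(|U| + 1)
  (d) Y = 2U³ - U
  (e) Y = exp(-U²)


Checking option (c) Y = 1/(|U| + 1):
  U = 2.25 -> Y = 0.308 ✓
  U = 3.469 -> Y = 0.224 ✓
  U = 1.457 -> Y = 0.407 ✓
All samples match this transformation.

(c) 1/(|U| + 1)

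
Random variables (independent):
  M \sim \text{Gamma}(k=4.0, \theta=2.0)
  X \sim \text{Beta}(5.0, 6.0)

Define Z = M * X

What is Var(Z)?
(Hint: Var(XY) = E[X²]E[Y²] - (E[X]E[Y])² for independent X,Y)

Var(XY) = E[X²]E[Y²] - (E[X]E[Y])²
E[M] = 8, Var(M) = 16
E[X] = 0.45454545, Var(X) = 0.020661157
E[M²] = 16 + 8² = 80
E[X²] = 0.020661157 + 0.45454545² = 0.22727273
Var(Z) = 80*0.22727273 - (8*0.45454545)²
= 18.181818 - 13.22314 = 4.9586777

4.9586777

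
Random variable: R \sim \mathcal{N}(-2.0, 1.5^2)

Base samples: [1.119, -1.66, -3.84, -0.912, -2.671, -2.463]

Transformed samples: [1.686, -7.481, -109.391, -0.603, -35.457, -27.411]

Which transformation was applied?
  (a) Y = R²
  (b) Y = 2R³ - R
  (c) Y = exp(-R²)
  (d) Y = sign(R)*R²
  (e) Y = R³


Checking option (b) Y = 2R³ - R:
  R = 1.119 -> Y = 1.686 ✓
  R = -1.66 -> Y = -7.481 ✓
  R = -3.84 -> Y = -109.391 ✓
All samples match this transformation.

(b) 2R³ - R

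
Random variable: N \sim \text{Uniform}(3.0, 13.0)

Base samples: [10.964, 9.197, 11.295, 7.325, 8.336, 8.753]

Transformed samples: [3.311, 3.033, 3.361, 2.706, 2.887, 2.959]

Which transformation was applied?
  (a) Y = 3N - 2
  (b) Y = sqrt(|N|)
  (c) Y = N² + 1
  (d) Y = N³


Checking option (b) Y = sqrt(|N|):
  N = 10.964 -> Y = 3.311 ✓
  N = 9.197 -> Y = 3.033 ✓
  N = 11.295 -> Y = 3.361 ✓
All samples match this transformation.

(b) sqrt(|N|)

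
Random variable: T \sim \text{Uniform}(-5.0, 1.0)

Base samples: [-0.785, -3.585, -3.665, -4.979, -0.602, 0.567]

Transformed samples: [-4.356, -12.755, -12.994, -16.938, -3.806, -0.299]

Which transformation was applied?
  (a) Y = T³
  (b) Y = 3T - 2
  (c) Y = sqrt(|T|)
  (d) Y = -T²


Checking option (b) Y = 3T - 2:
  T = -0.785 -> Y = -4.356 ✓
  T = -3.585 -> Y = -12.755 ✓
  T = -3.665 -> Y = -12.994 ✓
All samples match this transformation.

(b) 3T - 2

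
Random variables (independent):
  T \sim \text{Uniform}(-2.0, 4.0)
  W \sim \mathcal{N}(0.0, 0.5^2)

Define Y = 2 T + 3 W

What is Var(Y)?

For independent RVs: Var(aX + bY) = a²Var(X) + b²Var(Y)
Var(T) = 3
Var(W) = 0.25
Var(Y) = 2²*3 + 3²*0.25
= 4*3 + 9*0.25 = 14.25

14.25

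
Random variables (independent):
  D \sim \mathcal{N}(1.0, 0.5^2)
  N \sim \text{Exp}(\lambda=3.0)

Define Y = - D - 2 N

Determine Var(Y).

For independent RVs: Var(aX + bY) = a²Var(X) + b²Var(Y)
Var(D) = 0.25
Var(N) = 0.11111111
Var(Y) = (-1)²*0.25 + (-2)²*0.11111111
= 1*0.25 + 4*0.11111111 = 0.69444444

0.69444444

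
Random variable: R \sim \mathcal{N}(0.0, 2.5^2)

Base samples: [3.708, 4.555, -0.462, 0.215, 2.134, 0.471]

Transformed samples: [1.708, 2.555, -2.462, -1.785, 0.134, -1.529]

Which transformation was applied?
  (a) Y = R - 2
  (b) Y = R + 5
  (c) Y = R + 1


Checking option (a) Y = R - 2:
  R = 3.708 -> Y = 1.708 ✓
  R = 4.555 -> Y = 2.555 ✓
  R = -0.462 -> Y = -2.462 ✓
All samples match this transformation.

(a) R - 2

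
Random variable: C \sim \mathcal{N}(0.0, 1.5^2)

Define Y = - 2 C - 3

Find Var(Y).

For Y = aC + b: Var(Y) = a² * Var(C)
Var(C) = 1.5^2 = 2.25
Var(Y) = (-2)² * 2.25 = 4 * 2.25 = 9

9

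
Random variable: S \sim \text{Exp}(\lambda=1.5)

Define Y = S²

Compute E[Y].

E[S²] = Var(S) + (E[S])² = 0.44444444 + 0.44444444 = 0.88888889

0.88888889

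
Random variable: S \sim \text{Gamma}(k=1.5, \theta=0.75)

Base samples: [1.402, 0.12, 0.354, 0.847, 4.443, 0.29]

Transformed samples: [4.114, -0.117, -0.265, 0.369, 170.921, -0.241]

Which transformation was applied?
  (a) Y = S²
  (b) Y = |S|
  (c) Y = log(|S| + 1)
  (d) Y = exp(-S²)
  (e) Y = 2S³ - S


Checking option (e) Y = 2S³ - S:
  S = 1.402 -> Y = 4.114 ✓
  S = 0.12 -> Y = -0.117 ✓
  S = 0.354 -> Y = -0.265 ✓
All samples match this transformation.

(e) 2S³ - S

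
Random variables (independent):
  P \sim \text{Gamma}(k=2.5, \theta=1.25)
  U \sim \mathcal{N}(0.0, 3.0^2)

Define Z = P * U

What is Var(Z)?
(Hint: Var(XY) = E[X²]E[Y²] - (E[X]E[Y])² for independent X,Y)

Var(XY) = E[X²]E[Y²] - (E[X]E[Y])²
E[P] = 3.125, Var(P) = 3.90625
E[U] = 0, Var(U) = 9
E[P²] = 3.90625 + 3.125² = 13.671875
E[U²] = 9 + 0² = 9
Var(Z) = 13.671875*9 - (3.125*0)²
= 123.04688 - 0 = 123.04688

123.04688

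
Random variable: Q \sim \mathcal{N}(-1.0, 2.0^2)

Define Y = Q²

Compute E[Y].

Using E[X²] = Var(X) + (E[X])²:
E[Q] = -1
Var(Q) = 2.0^2 = 4
E[Q²] = 4 + (-1)² = 4 + 1 = 5

5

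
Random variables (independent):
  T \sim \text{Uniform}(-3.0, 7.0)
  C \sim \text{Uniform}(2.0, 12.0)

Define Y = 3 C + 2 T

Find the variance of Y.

For independent RVs: Var(aX + bY) = a²Var(X) + b²Var(Y)
Var(T) = 8.3333333
Var(C) = 8.3333333
Var(Y) = 2²*8.3333333 + 3²*8.3333333
= 4*8.3333333 + 9*8.3333333 = 108.33333

108.33333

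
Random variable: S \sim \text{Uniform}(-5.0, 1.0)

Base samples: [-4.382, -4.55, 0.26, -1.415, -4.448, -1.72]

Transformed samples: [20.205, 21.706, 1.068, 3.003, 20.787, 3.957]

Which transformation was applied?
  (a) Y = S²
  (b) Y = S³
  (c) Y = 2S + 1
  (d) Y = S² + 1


Checking option (d) Y = S² + 1:
  S = -4.382 -> Y = 20.205 ✓
  S = -4.55 -> Y = 21.706 ✓
  S = 0.26 -> Y = 1.068 ✓
All samples match this transformation.

(d) S² + 1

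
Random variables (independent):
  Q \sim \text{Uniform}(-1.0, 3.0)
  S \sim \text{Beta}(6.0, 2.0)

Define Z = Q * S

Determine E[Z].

For independent RVs: E[XY] = E[X]*E[Y]
E[Q] = 1
E[S] = 0.75
E[Z] = 1 * 0.75 = 0.75

0.75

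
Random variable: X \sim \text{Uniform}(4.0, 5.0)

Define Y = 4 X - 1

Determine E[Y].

For Y = 4X - 1:
E[Y] = 4 * E[X] - 1
E[X] = (4 + 5)/2 = 4.5
E[Y] = 4 * 4.5 - 1 = 17

17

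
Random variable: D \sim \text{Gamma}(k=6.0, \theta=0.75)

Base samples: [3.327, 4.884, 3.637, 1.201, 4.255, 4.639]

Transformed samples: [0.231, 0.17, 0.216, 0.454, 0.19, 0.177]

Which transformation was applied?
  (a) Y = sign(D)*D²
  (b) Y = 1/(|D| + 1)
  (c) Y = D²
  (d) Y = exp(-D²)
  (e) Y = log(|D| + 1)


Checking option (b) Y = 1/(|D| + 1):
  D = 3.327 -> Y = 0.231 ✓
  D = 4.884 -> Y = 0.17 ✓
  D = 3.637 -> Y = 0.216 ✓
All samples match this transformation.

(b) 1/(|D| + 1)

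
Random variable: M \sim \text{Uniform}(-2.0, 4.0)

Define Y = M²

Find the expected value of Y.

E[M²] = Var(M) + (E[M])² = 3 + 1 = 4

4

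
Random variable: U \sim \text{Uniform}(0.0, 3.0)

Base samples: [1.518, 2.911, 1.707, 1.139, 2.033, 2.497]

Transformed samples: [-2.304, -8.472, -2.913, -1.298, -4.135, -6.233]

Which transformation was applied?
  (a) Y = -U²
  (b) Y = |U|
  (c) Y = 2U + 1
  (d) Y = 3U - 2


Checking option (a) Y = -U²:
  U = 1.518 -> Y = -2.304 ✓
  U = 2.911 -> Y = -8.472 ✓
  U = 1.707 -> Y = -2.913 ✓
All samples match this transformation.

(a) -U²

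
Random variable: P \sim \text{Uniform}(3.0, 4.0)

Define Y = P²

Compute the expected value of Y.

E[P²] = Var(P) + (E[P])² = 0.083333333 + 12.25 = 12.333333

12.333333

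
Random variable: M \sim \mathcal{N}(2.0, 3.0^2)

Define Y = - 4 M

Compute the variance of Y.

For Y = aM + b: Var(Y) = a² * Var(M)
Var(M) = 3.0^2 = 9
Var(Y) = (-4)² * 9 = 16 * 9 = 144

144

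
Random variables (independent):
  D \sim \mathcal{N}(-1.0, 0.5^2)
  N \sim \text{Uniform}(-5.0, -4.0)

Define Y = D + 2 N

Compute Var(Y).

For independent RVs: Var(aX + bY) = a²Var(X) + b²Var(Y)
Var(D) = 0.25
Var(N) = 0.083333333
Var(Y) = 1²*0.25 + 2²*0.083333333
= 1*0.25 + 4*0.083333333 = 0.58333333

0.58333333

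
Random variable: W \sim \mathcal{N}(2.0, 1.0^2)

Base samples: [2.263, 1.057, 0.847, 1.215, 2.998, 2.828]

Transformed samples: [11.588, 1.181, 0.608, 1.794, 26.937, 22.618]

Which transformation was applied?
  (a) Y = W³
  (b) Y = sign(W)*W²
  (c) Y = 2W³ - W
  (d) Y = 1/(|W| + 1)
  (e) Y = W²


Checking option (a) Y = W³:
  W = 2.263 -> Y = 11.588 ✓
  W = 1.057 -> Y = 1.181 ✓
  W = 0.847 -> Y = 0.608 ✓
All samples match this transformation.

(a) W³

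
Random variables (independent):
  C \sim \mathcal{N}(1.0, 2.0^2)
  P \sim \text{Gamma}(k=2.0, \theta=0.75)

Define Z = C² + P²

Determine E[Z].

E[Z] = E[C²] + E[P²]
E[C²] = Var(C) + E[C]² = 4 + 1 = 5
E[P²] = Var(P) + E[P]² = 1.125 + 2.25 = 3.375
E[Z] = 5 + 3.375 = 8.375

8.375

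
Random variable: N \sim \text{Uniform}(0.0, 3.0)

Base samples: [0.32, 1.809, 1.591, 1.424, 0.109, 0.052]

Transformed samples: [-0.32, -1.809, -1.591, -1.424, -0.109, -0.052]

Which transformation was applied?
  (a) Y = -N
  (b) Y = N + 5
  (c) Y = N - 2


Checking option (a) Y = -N:
  N = 0.32 -> Y = -0.32 ✓
  N = 1.809 -> Y = -1.809 ✓
  N = 1.591 -> Y = -1.591 ✓
All samples match this transformation.

(a) -N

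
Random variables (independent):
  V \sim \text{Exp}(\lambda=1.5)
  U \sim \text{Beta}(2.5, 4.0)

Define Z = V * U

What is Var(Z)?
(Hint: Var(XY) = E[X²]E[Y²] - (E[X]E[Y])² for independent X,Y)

Var(XY) = E[X²]E[Y²] - (E[X]E[Y])²
E[V] = 0.66666667, Var(V) = 0.44444444
E[U] = 0.38461538, Var(U) = 0.031558185
E[V²] = 0.44444444 + 0.66666667² = 0.88888889
E[U²] = 0.031558185 + 0.38461538² = 0.17948718
Var(Z) = 0.88888889*0.17948718 - (0.66666667*0.38461538)²
= 0.15954416 - 0.06574622 = 0.09379794

0.09379794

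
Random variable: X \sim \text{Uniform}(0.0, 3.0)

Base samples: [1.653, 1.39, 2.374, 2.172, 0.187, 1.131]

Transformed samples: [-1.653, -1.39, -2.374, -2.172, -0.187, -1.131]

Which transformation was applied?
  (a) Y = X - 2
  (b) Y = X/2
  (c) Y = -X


Checking option (c) Y = -X:
  X = 1.653 -> Y = -1.653 ✓
  X = 1.39 -> Y = -1.39 ✓
  X = 2.374 -> Y = -2.374 ✓
All samples match this transformation.

(c) -X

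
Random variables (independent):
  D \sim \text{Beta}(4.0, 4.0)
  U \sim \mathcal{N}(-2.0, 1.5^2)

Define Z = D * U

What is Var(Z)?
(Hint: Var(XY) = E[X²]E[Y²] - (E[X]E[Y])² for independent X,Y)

Var(XY) = E[X²]E[Y²] - (E[X]E[Y])²
E[D] = 0.5, Var(D) = 0.027777778
E[U] = -2, Var(U) = 2.25
E[D²] = 0.027777778 + 0.5² = 0.27777778
E[U²] = 2.25 + (-2)² = 6.25
Var(Z) = 0.27777778*6.25 - (0.5*(-2))²
= 1.7361111 - 1 = 0.73611111

0.73611111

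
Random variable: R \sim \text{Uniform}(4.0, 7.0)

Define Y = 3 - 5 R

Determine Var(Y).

For Y = aR + b: Var(Y) = a² * Var(R)
Var(R) = (7 - 4)^2/12 = 0.75
Var(Y) = (-5)² * 0.75 = 25 * 0.75 = 18.75

18.75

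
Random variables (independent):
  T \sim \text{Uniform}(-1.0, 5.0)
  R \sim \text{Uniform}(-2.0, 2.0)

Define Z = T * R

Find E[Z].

For independent RVs: E[XY] = E[X]*E[Y]
E[T] = 2
E[R] = 0
E[Z] = 2 * 0 = 0

0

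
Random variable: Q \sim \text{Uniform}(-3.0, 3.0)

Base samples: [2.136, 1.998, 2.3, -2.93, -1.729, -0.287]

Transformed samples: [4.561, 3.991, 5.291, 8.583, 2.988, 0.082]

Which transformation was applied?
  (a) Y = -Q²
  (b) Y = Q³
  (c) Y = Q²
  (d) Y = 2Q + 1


Checking option (c) Y = Q²:
  Q = 2.136 -> Y = 4.561 ✓
  Q = 1.998 -> Y = 3.991 ✓
  Q = 2.3 -> Y = 5.291 ✓
All samples match this transformation.

(c) Q²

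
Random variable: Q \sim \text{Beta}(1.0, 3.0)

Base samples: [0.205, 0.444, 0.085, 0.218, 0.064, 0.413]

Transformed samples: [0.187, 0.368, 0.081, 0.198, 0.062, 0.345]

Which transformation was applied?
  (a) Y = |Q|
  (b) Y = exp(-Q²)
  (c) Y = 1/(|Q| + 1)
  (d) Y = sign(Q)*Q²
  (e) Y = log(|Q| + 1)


Checking option (e) Y = log(|Q| + 1):
  Q = 0.205 -> Y = 0.187 ✓
  Q = 0.444 -> Y = 0.368 ✓
  Q = 0.085 -> Y = 0.081 ✓
All samples match this transformation.

(e) log(|Q| + 1)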